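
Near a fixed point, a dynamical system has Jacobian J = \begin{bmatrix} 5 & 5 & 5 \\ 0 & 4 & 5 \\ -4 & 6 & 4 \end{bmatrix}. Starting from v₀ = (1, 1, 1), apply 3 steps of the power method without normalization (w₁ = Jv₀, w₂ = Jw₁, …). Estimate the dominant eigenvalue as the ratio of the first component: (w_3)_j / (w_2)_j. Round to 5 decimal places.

λ ≈ 7.80000

w1 = Jv₀ = (15, 9, 6)
w2 = Jw1 = (150, 66, 18)
w3 = Jw2 = (1170, 354, -132)
Ratio at component: 1170 / 150 = 7.80000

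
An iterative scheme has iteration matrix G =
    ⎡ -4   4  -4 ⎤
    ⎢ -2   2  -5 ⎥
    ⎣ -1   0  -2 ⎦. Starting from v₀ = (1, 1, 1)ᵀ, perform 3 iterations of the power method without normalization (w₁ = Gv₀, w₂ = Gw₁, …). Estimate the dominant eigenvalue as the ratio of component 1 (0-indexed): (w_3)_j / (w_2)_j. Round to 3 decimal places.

w1 = Gv₀ = (-4, -5, -3)
w2 = Gw1 = (8, 13, 10)
w3 = Gw2 = (-20, -40, -28)
Ratio at component: -40 / 13 = -3.077

λ ≈ -3.077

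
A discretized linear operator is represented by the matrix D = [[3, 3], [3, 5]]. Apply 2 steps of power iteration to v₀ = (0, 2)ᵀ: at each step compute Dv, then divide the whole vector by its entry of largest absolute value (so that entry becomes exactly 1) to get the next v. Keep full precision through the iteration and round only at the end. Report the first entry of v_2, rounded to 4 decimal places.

0.7059

Dv0 = (6.00000, 10.00000); divide by 10.00000 → v1 = (0.60000, 1.00000)
Dv1 = (4.80000, 6.80000); divide by 6.80000 → v2 = (0.70588, 1.00000)
Requested entry of v2: 48/68 = 0.7059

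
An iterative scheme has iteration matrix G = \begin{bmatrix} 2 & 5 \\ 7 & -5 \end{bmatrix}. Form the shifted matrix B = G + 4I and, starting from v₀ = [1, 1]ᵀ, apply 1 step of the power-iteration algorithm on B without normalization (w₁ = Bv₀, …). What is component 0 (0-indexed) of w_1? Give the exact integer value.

B = G + 4I has rows (6, 5); (7, -1)
w1 = Bv₀ = (11, 6)
Requested component of w1: 11

11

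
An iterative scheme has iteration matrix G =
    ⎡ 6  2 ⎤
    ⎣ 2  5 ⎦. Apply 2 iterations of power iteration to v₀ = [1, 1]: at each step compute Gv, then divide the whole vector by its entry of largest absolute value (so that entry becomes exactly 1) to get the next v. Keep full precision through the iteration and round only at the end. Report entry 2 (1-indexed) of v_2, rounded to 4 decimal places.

Gv0 = (8.00000, 7.00000); divide by 8.00000 → v1 = (1.00000, 0.87500)
Gv1 = (7.75000, 6.37500); divide by 7.75000 → v2 = (1.00000, 0.82258)
Requested entry of v2: 51/62 = 0.8226

0.8226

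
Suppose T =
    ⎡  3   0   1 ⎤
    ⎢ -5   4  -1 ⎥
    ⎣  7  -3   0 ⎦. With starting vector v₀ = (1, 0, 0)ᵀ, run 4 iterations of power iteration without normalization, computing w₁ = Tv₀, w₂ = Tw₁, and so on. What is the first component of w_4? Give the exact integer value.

w1 = Tv₀ = (3·1 + 0·0 + 1·0; (-5)·1 + 4·0 + (-1)·0; 7·1 + (-3)·0 + 0·0) = (3, -5, 7)
w2 = Tw1 = (3·3 + 0·(-5) + 1·7; (-5)·3 + 4·(-5) + (-1)·7; 7·3 + (-3)·(-5) + 0·7) = (16, -42, 36)
w3 = Tw2 = (84, -284, 238)
w4 = Tw3 = (490, -1794, 1440)
The requested component of w4 is 490.

490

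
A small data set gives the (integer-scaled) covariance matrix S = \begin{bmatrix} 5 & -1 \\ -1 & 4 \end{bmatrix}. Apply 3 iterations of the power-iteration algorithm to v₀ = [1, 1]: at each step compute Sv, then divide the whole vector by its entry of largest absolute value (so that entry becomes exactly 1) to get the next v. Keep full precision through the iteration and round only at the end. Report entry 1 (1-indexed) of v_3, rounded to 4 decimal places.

Sv0 = (4.00000, 3.00000); divide by 4.00000 → v1 = (1.00000, 0.75000)
Sv1 = (4.25000, 2.00000); divide by 4.25000 → v2 = (1.00000, 0.47059)
Sv2 = (4.52941, 0.88235); divide by 4.52941 → v3 = (1.00000, 0.19481)
Requested entry of v3: 77/77 = 1.0000

1.0000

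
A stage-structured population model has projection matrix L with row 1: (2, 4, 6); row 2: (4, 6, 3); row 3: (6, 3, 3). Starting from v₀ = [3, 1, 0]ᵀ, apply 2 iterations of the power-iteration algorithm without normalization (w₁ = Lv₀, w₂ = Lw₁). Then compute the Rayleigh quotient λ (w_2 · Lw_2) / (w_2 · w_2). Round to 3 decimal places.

λ ≈ 12.249

w1 = Lv₀ = (2·3 + 4·1 + 6·0; 4·3 + 6·1 + 3·0; 6·3 + 3·1 + 3·0) = (10, 18, 21)
w2 = Lw1 = (2·10 + 4·18 + 6·21; 4·10 + 6·18 + 3·21; 6·10 + 3·18 + 3·21) = (218, 211, 177)
Lw2 = (2342, 2669, 2472)
w2·Lw2 = 218·2342 + 211·2669 + 177·2472 = 1511259; w2·w2 = 218·218 + 211·211 + 177·177 = 123374
λ ≈ 1511259/123374 = 12.249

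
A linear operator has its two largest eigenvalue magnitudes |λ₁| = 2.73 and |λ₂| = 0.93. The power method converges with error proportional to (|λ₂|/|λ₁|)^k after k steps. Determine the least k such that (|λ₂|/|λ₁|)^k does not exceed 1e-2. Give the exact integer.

|λ₂/λ₁| = 0.93/2.73 = 0.34066
Need k ≥ ln(1e-2) / ln(0.34066) = -4.6052 / -1.0769 ≈ 4.276
Smallest integer k satisfying the bound: 5

5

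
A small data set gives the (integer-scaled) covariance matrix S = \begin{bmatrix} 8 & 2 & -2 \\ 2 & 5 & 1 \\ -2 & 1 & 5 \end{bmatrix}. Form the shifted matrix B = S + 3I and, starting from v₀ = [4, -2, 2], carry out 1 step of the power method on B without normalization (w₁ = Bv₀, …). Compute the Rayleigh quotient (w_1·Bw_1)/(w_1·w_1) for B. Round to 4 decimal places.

B = S + 3I has rows (11, 2, -2); (2, 8, 1); (-2, 1, 8)
w1 = Bv₀ = (11·4 + 2·(-2) + (-2)·2; 2·4 + 8·(-2) + 1·2; (-2)·4 + 1·(-2) + 8·2) = (36, -6, 6)
Bw1 = (372, 30, -30)
w1·Bw1 = 13032; w1·w1 = 1368; μ ≈ 13032/1368 = 9.5263

μ ≈ 9.5263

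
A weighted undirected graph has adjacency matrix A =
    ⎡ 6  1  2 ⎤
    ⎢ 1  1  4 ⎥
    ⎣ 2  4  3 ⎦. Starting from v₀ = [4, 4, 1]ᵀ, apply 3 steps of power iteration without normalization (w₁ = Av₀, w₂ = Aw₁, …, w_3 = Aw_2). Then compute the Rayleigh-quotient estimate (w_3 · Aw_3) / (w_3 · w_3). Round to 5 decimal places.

8.26212

w1 = Av₀ = (30, 12, 27)
w2 = Aw1 = (246, 150, 189)
w3 = Aw2 = (2004, 1152, 1659)
Aw3 = (16494, 9792, 13593)
w3·Aw3 = 2004·16494 + 1152·9792 + 1659·13593 = 66885147; w3·w3 = 2004·2004 + 1152·1152 + 1659·1659 = 8095401
λ ≈ 66885147/8095401 = 8.26212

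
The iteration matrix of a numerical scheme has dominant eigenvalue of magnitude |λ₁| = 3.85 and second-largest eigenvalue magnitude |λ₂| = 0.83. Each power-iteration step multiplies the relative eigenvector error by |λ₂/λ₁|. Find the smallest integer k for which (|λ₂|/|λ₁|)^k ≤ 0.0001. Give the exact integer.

7

|λ₂/λ₁| = 0.83/3.85 = 0.21558
Need k ≥ ln(0.0001) / ln(0.21558) = -9.2103 / -1.5344 ≈ 6.003
Smallest integer k satisfying the bound: 7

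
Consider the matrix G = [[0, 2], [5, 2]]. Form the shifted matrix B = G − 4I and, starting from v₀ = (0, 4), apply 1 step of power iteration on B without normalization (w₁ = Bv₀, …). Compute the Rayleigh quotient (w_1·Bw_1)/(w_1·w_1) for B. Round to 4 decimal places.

B = G − 4I has rows (-4, 2); (5, -2)
w1 = Bv₀ = (8, -8)
Bw1 = (-48, 56)
w1·Bw1 = -832; w1·w1 = 128; μ ≈ -832/128 = -6.5000

-6.5000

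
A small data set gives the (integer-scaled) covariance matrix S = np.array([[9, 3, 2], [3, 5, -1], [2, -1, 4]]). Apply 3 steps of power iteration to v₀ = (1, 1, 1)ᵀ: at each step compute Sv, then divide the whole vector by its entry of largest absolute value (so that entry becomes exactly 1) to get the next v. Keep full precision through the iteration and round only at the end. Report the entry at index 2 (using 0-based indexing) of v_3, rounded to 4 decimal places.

Sv0 = (14.00000, 7.00000, 5.00000); divide by 14.00000 → v1 = (1.00000, 0.50000, 0.35714)
Sv1 = (11.21429, 5.14286, 2.92857); divide by 11.21429 → v2 = (1.00000, 0.45860, 0.26115)
Sv2 = (10.89809, 5.03185, 2.58599); divide by 10.89809 → v3 = (1.00000, 0.46172, 0.23729)
Requested entry of v3: 406/1711 = 0.2373

0.2373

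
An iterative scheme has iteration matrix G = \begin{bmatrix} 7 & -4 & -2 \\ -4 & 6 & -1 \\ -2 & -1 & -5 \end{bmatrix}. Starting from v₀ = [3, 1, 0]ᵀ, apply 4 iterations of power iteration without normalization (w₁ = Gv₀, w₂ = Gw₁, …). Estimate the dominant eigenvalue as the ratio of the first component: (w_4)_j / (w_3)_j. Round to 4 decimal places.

10.6470

w1 = Gv₀ = (7·3 + (-4)·1 + (-2)·0; (-4)·3 + 6·1 + (-1)·0; (-2)·3 + (-1)·1 + (-5)·0) = (17, -6, -7)
w2 = Gw1 = (7·17 + (-4)·(-6) + (-2)·(-7); (-4)·17 + 6·(-6) + (-1)·(-7); (-2)·17 + (-1)·(-6) + (-5)·(-7)) = (157, -97, 7)
w3 = Gw2 = (1473, -1217, -252)
w4 = Gw3 = (15683, -12942, -469)
Ratio at component: 15683 / 1473 = 10.6470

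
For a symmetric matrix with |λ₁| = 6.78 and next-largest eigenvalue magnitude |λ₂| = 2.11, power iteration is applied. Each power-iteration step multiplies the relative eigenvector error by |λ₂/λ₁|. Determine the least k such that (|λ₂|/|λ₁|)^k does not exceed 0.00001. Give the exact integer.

|λ₂/λ₁| = 2.11/6.78 = 0.31121
Need k ≥ ln(0.00001) / ln(0.31121) = -11.5129 / -1.1673 ≈ 9.863
Smallest integer k satisfying the bound: 10

10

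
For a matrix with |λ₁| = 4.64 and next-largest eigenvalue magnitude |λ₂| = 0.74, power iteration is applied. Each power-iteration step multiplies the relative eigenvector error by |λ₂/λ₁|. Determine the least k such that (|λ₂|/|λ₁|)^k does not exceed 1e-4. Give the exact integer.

6

|λ₂/λ₁| = 0.74/4.64 = 0.15948
Need k ≥ ln(1e-4) / ln(0.15948) = -9.2103 / -1.8358 ≈ 5.017
Smallest integer k satisfying the bound: 6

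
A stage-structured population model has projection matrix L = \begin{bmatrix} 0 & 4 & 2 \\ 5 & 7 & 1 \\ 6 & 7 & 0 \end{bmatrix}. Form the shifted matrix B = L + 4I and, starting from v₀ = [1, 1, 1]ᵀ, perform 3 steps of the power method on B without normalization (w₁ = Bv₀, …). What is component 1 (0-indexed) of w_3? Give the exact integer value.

3751

B = L + 4I has rows (4, 4, 2); (5, 11, 1); (6, 7, 4)
w1 = Bv₀ = (10, 17, 17)
w2 = Bw1 = (142, 254, 247)
w3 = Bw2 = (2078, 3751, 3618)
Requested component of w3: 3751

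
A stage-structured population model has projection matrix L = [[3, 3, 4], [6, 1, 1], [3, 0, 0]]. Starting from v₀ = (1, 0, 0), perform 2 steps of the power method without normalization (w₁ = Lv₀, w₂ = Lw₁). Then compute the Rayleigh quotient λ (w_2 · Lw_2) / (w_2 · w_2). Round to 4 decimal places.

w1 = Lv₀ = (3·1 + 3·0 + 4·0; 6·1 + 1·0 + 1·0; 3·1 + 0·0 + 0·0) = (3, 6, 3)
w2 = Lw1 = (3·3 + 3·6 + 4·3; 6·3 + 1·6 + 1·3; 3·3 + 0·6 + 0·3) = (39, 27, 9)
Lw2 = (234, 270, 117)
w2·Lw2 = 39·234 + 27·270 + 9·117 = 17469; w2·w2 = 39·39 + 27·27 + 9·9 = 2331
λ ≈ 17469/2331 = 7.4942

λ ≈ 7.4942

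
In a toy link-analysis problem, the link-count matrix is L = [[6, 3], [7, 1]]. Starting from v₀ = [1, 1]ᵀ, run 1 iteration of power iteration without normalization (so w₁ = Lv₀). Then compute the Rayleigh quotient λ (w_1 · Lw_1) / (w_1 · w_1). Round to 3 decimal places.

8.759

w1 = Lv₀ = (9, 8)
Lw1 = (78, 71)
w1·Lw1 = 9·78 + 8·71 = 1270; w1·w1 = 9·9 + 8·8 = 145
λ ≈ 1270/145 = 8.759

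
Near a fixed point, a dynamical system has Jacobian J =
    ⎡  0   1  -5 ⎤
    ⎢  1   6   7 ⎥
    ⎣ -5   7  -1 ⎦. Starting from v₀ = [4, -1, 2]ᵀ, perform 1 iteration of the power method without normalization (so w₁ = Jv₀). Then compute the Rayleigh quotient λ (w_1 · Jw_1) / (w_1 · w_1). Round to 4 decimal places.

-7.5072

w1 = Jv₀ = (-11, 12, -29)
Jw1 = (157, -142, 168)
w1·Jw1 = (-11)·157 + 12·(-142) + (-29)·168 = -8303; w1·w1 = (-11)·(-11) + 12·12 + (-29)·(-29) = 1106
λ ≈ -8303/1106 = -7.5072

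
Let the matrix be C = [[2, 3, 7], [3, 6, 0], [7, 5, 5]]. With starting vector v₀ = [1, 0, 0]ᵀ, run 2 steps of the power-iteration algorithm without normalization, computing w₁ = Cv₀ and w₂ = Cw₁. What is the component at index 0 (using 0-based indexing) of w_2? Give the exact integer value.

w1 = Cv₀ = (2·1 + 3·0 + 7·0; 3·1 + 6·0 + 0·0; 7·1 + 5·0 + 5·0) = (2, 3, 7)
w2 = Cw1 = (2·2 + 3·3 + 7·7; 3·2 + 6·3 + 0·7; 7·2 + 5·3 + 5·7) = (62, 24, 64)
The requested component of w2 is 62.

62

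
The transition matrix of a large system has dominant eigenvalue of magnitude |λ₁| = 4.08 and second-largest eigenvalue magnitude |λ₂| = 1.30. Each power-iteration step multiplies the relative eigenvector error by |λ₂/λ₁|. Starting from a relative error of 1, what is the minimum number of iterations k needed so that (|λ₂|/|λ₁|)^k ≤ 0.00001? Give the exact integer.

11

|λ₂/λ₁| = 1.30/4.08 = 0.31863
Need k ≥ ln(0.00001) / ln(0.31863) = -11.5129 / -1.1437 ≈ 10.066
Smallest integer k satisfying the bound: 11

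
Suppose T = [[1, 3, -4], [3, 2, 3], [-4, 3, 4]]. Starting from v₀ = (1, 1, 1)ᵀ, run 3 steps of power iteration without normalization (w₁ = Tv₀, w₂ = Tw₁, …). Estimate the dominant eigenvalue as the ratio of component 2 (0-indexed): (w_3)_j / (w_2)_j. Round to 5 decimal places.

4.75000

w1 = Tv₀ = (0, 8, 3)
w2 = Tw1 = (12, 25, 36)
w3 = Tw2 = (-57, 194, 171)
Ratio at component: 171 / 36 = 4.75000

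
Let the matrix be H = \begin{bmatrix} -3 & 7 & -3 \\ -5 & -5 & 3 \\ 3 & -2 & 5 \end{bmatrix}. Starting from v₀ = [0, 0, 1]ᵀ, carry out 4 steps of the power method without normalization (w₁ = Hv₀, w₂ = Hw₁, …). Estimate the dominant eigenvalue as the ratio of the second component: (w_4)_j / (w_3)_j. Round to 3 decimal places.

-5.375

w1 = Hv₀ = (-3, 3, 5)
w2 = Hw1 = (15, 15, 10)
w3 = Hw2 = (30, -120, 65)
w4 = Hw3 = (-1125, 645, 655)
Ratio at component: 645 / -120 = -5.375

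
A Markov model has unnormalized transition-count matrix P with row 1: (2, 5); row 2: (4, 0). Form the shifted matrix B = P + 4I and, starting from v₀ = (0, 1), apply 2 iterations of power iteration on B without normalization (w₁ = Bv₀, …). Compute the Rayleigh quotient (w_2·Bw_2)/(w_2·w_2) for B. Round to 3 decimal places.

B = P + 4I has rows (6, 5); (4, 4)
w1 = Bv₀ = (5, 4)
w2 = Bw1 = (50, 36)
Bw2 = (480, 344)
w2·Bw2 = 36384; w2·w2 = 3796; μ ≈ 36384/3796 = 9.585

μ ≈ 9.585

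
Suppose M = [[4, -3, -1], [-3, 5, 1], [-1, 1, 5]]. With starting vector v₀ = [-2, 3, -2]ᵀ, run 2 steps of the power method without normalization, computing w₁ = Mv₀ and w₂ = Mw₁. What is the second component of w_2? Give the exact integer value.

w1 = Mv₀ = (4·(-2) + (-3)·3 + (-1)·(-2); (-3)·(-2) + 5·3 + 1·(-2); (-1)·(-2) + 1·3 + 5·(-2)) = (-15, 19, -5)
w2 = Mw1 = (4·(-15) + (-3)·19 + (-1)·(-5); (-3)·(-15) + 5·19 + 1·(-5); (-1)·(-15) + 1·19 + 5·(-5)) = (-112, 135, 9)
The requested component of w2 is 135.

135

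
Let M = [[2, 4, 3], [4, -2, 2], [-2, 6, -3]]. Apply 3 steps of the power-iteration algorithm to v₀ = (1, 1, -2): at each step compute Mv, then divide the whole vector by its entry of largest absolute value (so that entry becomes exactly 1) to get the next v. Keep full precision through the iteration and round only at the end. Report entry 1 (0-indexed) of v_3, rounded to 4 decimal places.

Mv0 = (0.00000, -2.00000, 10.00000); divide by 10.00000 → v1 = (0.00000, -0.20000, 1.00000)
Mv1 = (2.20000, 2.40000, -4.20000); divide by -4.20000 → v2 = (-0.52381, -0.57143, 1.00000)
Mv2 = (-0.33333, 1.04762, -5.38095); divide by -5.38095 → v3 = (0.06195, -0.19469, 1.00000)
Requested entry of v3: -44/226 = -0.1947

-0.1947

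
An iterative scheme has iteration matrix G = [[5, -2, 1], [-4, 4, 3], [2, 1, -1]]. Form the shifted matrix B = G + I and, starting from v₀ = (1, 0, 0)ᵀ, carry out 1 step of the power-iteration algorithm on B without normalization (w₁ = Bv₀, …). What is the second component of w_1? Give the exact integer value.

-4

B = G + I has rows (6, -2, 1); (-4, 5, 3); (2, 1, 0)
w1 = Bv₀ = (6·1 + (-2)·0 + 1·0; (-4)·1 + 5·0 + 3·0; 2·1 + 1·0 + 0·0) = (6, -4, 2)
Requested component of w1: -4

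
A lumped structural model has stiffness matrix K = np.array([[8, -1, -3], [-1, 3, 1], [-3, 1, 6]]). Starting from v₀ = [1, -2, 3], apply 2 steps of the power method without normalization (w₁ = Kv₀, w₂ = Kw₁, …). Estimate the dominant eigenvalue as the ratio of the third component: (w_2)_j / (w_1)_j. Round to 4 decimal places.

λ ≈ 5.4615

w1 = Kv₀ = (8·1 + (-1)·(-2) + (-3)·3; (-1)·1 + 3·(-2) + 1·3; (-3)·1 + 1·(-2) + 6·3) = (1, -4, 13)
w2 = Kw1 = (8·1 + (-1)·(-4) + (-3)·13; (-1)·1 + 3·(-4) + 1·13; (-3)·1 + 1·(-4) + 6·13) = (-27, 0, 71)
Ratio at component: 71 / 13 = 5.4615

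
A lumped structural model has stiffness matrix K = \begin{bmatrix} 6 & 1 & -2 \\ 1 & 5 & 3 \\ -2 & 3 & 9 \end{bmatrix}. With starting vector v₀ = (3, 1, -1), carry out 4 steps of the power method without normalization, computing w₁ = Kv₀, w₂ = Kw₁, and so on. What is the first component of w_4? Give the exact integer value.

w1 = Kv₀ = (6·3 + 1·1 + (-2)·(-1); 1·3 + 5·1 + 3·(-1); (-2)·3 + 3·1 + 9·(-1)) = (21, 5, -12)
w2 = Kw1 = (6·21 + 1·5 + (-2)·(-12); 1·21 + 5·5 + 3·(-12); (-2)·21 + 3·5 + 9·(-12)) = (155, 10, -135)
w3 = Kw2 = (1210, -200, -1495)
w4 = Kw3 = (10050, -4275, -16475)
The requested component of w4 is 10050.

10050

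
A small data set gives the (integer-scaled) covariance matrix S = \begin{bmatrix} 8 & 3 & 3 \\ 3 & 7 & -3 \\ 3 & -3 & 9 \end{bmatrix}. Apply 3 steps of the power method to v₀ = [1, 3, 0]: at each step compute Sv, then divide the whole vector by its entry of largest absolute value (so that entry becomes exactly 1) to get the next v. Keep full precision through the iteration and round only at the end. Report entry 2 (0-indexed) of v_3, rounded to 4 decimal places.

Sv0 = (17.00000, 24.00000, -6.00000); divide by 24.00000 → v1 = (0.70833, 1.00000, -0.25000)
Sv1 = (7.91667, 9.87500, -3.12500); divide by 9.87500 → v2 = (0.80169, 1.00000, -0.31646)
Sv2 = (8.46414, 10.35443, -3.44304); divide by 10.35443 → v3 = (0.81744, 1.00000, -0.33252)
Requested entry of v3: -816/2454 = -0.3325

-0.3325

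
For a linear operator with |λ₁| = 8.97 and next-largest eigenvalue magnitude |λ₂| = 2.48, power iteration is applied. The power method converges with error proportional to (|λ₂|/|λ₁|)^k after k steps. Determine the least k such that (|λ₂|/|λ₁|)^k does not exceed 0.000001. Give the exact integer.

11

|λ₂/λ₁| = 2.48/8.97 = 0.27648
Need k ≥ ln(0.000001) / ln(0.27648) = -13.8155 / -1.2856 ≈ 10.746
Smallest integer k satisfying the bound: 11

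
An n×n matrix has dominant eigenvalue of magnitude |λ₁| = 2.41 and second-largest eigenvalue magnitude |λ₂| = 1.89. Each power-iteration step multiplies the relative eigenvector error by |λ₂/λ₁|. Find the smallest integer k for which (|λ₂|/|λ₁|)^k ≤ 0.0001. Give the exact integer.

38

|λ₂/λ₁| = 1.89/2.41 = 0.78423
Need k ≥ ln(0.0001) / ln(0.78423) = -9.2103 / -0.2430 ≈ 37.895
Smallest integer k satisfying the bound: 38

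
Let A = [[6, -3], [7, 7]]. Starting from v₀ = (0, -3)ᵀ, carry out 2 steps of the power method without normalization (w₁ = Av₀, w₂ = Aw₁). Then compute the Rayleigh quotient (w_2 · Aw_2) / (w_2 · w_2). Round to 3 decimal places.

w1 = Av₀ = (6·0 + (-3)·(-3); 7·0 + 7·(-3)) = (9, -21)
w2 = Aw1 = (6·9 + (-3)·(-21); 7·9 + 7·(-21)) = (117, -84)
Aw2 = (954, 231)
w2·Aw2 = 117·954 + (-84)·231 = 92214; w2·w2 = 117·117 + (-84)·(-84) = 20745
λ ≈ 92214/20745 = 4.445

4.445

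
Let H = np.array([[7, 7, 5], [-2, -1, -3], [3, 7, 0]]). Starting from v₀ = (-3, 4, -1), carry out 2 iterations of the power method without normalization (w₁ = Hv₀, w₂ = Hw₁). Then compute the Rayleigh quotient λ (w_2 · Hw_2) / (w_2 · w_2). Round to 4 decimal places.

λ ≈ 4.8438

w1 = Hv₀ = (2, 5, 19)
w2 = Hw1 = (144, -66, 41)
Hw2 = (751, -345, -30)
w2·Hw2 = 144·751 + (-66)·(-345) + 41·(-30) = 129684; w2·w2 = 144·144 + (-66)·(-66) + 41·41 = 26773
λ ≈ 129684/26773 = 4.8438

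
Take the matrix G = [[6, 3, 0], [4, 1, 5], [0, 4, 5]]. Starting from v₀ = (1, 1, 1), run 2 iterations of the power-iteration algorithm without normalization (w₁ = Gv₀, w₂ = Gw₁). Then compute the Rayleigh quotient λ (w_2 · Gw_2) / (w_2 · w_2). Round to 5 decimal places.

9.30170

w1 = Gv₀ = (9, 10, 9)
w2 = Gw1 = (84, 91, 85)
Gw2 = (777, 852, 789)
w2·Gw2 = 84·777 + 91·852 + 85·789 = 209865; w2·w2 = 84·84 + 91·91 + 85·85 = 22562
λ ≈ 209865/22562 = 9.30170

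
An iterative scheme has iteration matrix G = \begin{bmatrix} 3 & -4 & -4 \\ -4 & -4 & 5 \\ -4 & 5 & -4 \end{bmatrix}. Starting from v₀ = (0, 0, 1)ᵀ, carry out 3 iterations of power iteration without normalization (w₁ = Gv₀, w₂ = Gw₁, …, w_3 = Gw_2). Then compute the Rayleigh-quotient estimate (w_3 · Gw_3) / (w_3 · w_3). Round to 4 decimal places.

w1 = Gv₀ = (-4, 5, -4)
w2 = Gw1 = (-16, -24, 57)
w3 = Gw2 = (-180, 445, -284)
Gw3 = (-1184, -2480, 4081)
w3·Gw3 = (-180)·(-1184) + 445·(-2480) + (-284)·4081 = -2049484; w3·w3 = (-180)·(-180) + 445·445 + (-284)·(-284) = 311081
λ ≈ -2049484/311081 = -6.5883

-6.5883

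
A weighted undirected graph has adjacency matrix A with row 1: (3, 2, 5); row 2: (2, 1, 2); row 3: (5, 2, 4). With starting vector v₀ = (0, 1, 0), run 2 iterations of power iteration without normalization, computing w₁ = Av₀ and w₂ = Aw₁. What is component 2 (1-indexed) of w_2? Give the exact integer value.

w1 = Av₀ = (3·0 + 2·1 + 5·0; 2·0 + 1·1 + 2·0; 5·0 + 2·1 + 4·0) = (2, 1, 2)
w2 = Aw1 = (3·2 + 2·1 + 5·2; 2·2 + 1·1 + 2·2; 5·2 + 2·1 + 4·2) = (18, 9, 20)
The requested component of w2 is 9.

9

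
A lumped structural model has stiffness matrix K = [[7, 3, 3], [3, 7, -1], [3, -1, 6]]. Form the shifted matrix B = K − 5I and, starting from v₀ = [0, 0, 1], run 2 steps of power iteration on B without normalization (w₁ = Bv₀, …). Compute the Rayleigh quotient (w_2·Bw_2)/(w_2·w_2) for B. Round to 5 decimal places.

μ ≈ 3.86010

B = K − 5I has rows (2, 3, 3); (3, 2, -1); (3, -1, 1)
w1 = Bv₀ = (2·0 + 3·0 + 3·1; 3·0 + 2·0 + (-1)·1; 3·0 + (-1)·0 + 1·1) = (3, -1, 1)
w2 = Bw1 = (2·3 + 3·(-1) + 3·1; 3·3 + 2·(-1) + (-1)·1; 3·3 + (-1)·(-1) + 1·1) = (6, 6, 11)
Bw2 = (63, 19, 23)
w2·Bw2 = 745; w2·w2 = 193; μ ≈ 745/193 = 3.86010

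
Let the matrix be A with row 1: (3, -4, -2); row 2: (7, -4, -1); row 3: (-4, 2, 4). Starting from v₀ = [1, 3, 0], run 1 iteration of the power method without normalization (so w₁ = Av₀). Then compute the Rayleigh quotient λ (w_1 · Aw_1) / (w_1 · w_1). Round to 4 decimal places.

w1 = Av₀ = (-9, -5, 2)
Aw1 = (-11, -45, 34)
w1·Aw1 = (-9)·(-11) + (-5)·(-45) + 2·34 = 392; w1·w1 = (-9)·(-9) + (-5)·(-5) + 2·2 = 110
λ ≈ 392/110 = 3.5636

3.5636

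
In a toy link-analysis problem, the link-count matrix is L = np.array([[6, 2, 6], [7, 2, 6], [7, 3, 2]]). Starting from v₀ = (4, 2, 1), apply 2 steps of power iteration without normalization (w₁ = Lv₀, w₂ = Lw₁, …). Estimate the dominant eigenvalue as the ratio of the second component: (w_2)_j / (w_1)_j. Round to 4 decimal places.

13.9474

w1 = Lv₀ = (34, 38, 36)
w2 = Lw1 = (496, 530, 424)
Ratio at component: 530 / 38 = 13.9474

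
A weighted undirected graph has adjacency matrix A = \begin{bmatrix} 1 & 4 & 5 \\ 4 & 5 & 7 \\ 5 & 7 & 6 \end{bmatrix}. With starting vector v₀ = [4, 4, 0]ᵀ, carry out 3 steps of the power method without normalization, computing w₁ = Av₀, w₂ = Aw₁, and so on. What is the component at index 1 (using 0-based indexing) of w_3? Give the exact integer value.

9076

w1 = Av₀ = (20, 36, 48)
w2 = Aw1 = (404, 596, 640)
w3 = Aw2 = (5988, 9076, 10032)
The requested component of w3 is 9076.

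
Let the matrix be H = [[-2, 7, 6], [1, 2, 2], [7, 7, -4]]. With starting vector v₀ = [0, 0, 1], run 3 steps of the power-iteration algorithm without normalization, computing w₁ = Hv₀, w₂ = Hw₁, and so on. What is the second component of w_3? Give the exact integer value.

126

w1 = Hv₀ = (6, 2, -4)
w2 = Hw1 = (-22, 2, 72)
w3 = Hw2 = (490, 126, -428)
The requested component of w3 is 126.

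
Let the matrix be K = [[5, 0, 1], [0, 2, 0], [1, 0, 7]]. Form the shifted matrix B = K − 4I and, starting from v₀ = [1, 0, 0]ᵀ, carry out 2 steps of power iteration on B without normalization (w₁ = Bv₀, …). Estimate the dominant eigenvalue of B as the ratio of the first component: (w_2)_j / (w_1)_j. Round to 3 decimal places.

μ ≈ 2.000

B = K − 4I has rows (1, 0, 1); (0, -2, 0); (1, 0, 3)
w1 = Bv₀ = (1·1 + 0·0 + 1·0; 0·1 + (-2)·0 + 0·0; 1·1 + 0·0 + 3·0) = (1, 0, 1)
w2 = Bw1 = (1·1 + 0·0 + 1·1; 0·1 + (-2)·0 + 0·1; 1·1 + 0·0 + 3·1) = (2, 0, 4)
Ratio: 2/1 = 2.000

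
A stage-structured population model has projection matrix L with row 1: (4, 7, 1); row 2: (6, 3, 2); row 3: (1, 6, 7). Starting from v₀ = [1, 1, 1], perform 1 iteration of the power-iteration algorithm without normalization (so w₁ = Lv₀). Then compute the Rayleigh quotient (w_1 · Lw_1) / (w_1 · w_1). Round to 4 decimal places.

w1 = Lv₀ = (4·1 + 7·1 + 1·1; 6·1 + 3·1 + 2·1; 1·1 + 6·1 + 7·1) = (12, 11, 14)
Lw1 = (139, 133, 176)
w1·Lw1 = 12·139 + 11·133 + 14·176 = 5595; w1·w1 = 12·12 + 11·11 + 14·14 = 461
λ ≈ 5595/461 = 12.1367

12.1367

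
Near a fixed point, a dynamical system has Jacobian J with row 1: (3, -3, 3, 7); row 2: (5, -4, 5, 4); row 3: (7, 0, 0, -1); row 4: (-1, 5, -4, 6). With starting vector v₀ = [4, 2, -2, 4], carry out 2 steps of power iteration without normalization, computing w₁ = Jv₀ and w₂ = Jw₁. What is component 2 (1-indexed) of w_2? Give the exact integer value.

340

w1 = Jv₀ = (3·4 + (-3)·2 + 3·(-2) + 7·4; 5·4 + (-4)·2 + 5·(-2) + 4·4; 7·4 + 0·2 + 0·(-2) + (-1)·4; (-1)·4 + 5·2 + (-4)·(-2) + 6·4) = (28, 18, 24, 38)
w2 = Jw1 = (3·28 + (-3)·18 + 3·24 + 7·38; 5·28 + (-4)·18 + 5·24 + 4·38; 7·28 + 0·18 + 0·24 + (-1)·38; (-1)·28 + 5·18 + (-4)·24 + 6·38) = (368, 340, 158, 194)
The requested component of w2 is 340.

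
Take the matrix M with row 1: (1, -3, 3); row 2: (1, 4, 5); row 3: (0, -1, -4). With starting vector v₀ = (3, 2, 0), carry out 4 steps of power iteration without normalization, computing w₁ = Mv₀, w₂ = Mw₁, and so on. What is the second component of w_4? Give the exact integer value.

29

w1 = Mv₀ = (-3, 11, -2)
w2 = Mw1 = (-42, 31, -3)
w3 = Mw2 = (-144, 67, -19)
w4 = Mw3 = (-402, 29, 9)
The requested component of w4 is 29.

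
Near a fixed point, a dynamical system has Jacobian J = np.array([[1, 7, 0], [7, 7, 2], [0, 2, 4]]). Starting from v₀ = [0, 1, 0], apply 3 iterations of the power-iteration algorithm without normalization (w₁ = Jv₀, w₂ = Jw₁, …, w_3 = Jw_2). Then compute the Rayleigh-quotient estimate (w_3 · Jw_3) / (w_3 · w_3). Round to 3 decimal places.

w1 = Jv₀ = (7, 7, 2)
w2 = Jw1 = (56, 102, 22)
w3 = Jw2 = (770, 1150, 292)
Jw3 = (8820, 14024, 3468)
w3·Jw3 = 770·8820 + 1150·14024 + 292·3468 = 23931656; w3·w3 = 770·770 + 1150·1150 + 292·292 = 2000664
λ ≈ 23931656/2000664 = 11.962

11.962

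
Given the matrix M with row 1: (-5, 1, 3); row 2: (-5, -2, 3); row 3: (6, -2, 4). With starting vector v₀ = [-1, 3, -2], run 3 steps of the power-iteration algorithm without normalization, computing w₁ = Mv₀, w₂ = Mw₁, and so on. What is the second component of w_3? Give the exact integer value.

w1 = Mv₀ = ((-5)·(-1) + 1·3 + 3·(-2); (-5)·(-1) + (-2)·3 + 3·(-2); 6·(-1) + (-2)·3 + 4·(-2)) = (2, -7, -20)
w2 = Mw1 = ((-5)·2 + 1·(-7) + 3·(-20); (-5)·2 + (-2)·(-7) + 3·(-20); 6·2 + (-2)·(-7) + 4·(-20)) = (-77, -56, -54)
w3 = Mw2 = (167, 335, -566)
The requested component of w3 is 335.

335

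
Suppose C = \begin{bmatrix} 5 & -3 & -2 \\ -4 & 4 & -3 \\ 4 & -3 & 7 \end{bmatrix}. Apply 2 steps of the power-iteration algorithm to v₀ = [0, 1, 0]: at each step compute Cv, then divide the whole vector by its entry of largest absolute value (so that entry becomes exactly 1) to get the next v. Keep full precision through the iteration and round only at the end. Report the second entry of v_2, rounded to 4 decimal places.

-0.8222

Cv0 = (-3.00000, 4.00000, -3.00000); divide by 4.00000 → v1 = (-0.75000, 1.00000, -0.75000)
Cv1 = (-5.25000, 9.25000, -11.25000); divide by -11.25000 → v2 = (0.46667, -0.82222, 1.00000)
Requested entry of v2: 37/-45 = -0.8222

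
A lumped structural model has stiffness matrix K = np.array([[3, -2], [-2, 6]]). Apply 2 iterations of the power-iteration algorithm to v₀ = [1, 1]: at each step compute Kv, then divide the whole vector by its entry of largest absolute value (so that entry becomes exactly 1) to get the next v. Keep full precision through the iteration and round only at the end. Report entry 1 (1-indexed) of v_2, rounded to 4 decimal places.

-0.2273

Kv0 = (1.00000, 4.00000); divide by 4.00000 → v1 = (0.25000, 1.00000)
Kv1 = (-1.25000, 5.50000); divide by 5.50000 → v2 = (-0.22727, 1.00000)
Requested entry of v2: -5/22 = -0.2273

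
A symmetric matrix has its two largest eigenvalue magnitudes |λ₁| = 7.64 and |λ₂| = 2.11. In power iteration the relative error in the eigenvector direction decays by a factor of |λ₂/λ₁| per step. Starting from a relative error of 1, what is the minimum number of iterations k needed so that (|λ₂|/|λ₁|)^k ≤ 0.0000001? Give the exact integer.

13

|λ₂/λ₁| = 2.11/7.64 = 0.27618
Need k ≥ ln(0.0000001) / ln(0.27618) = -16.1181 / -1.2867 ≈ 12.527
Smallest integer k satisfying the bound: 13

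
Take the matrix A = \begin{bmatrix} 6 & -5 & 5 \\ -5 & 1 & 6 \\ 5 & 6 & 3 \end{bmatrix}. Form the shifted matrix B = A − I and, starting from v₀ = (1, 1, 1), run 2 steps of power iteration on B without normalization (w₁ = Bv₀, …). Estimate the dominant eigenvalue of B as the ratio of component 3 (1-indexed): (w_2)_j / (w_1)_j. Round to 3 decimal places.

B = A − I has rows (5, -5, 5); (-5, 0, 6); (5, 6, 2)
w1 = Bv₀ = (5·1 + (-5)·1 + 5·1; (-5)·1 + 0·1 + 6·1; 5·1 + 6·1 + 2·1) = (5, 1, 13)
w2 = Bw1 = (5·5 + (-5)·1 + 5·13; (-5)·5 + 0·1 + 6·13; 5·5 + 6·1 + 2·13) = (85, 53, 57)
Ratio: 57/13 = 4.385

4.385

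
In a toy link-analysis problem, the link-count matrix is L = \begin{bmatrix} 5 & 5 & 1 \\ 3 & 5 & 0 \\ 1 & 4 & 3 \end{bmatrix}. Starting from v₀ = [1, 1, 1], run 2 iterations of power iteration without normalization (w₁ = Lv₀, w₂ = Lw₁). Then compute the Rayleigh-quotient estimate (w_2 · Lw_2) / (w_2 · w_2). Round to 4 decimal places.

9.1386

w1 = Lv₀ = (5·1 + 5·1 + 1·1; 3·1 + 5·1 + 0·1; 1·1 + 4·1 + 3·1) = (11, 8, 8)
w2 = Lw1 = (5·11 + 5·8 + 1·8; 3·11 + 5·8 + 0·8; 1·11 + 4·8 + 3·8) = (103, 73, 67)
Lw2 = (947, 674, 596)
w2·Lw2 = 103·947 + 73·674 + 67·596 = 186675; w2·w2 = 103·103 + 73·73 + 67·67 = 20427
λ ≈ 186675/20427 = 9.1386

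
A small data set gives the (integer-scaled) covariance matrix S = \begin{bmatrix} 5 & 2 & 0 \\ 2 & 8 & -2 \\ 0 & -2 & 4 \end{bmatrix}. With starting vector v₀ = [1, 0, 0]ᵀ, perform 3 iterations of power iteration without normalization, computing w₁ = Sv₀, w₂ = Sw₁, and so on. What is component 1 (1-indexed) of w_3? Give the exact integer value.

w1 = Sv₀ = (5, 2, 0)
w2 = Sw1 = (29, 26, -4)
w3 = Sw2 = (197, 274, -68)
The requested component of w3 is 197.

197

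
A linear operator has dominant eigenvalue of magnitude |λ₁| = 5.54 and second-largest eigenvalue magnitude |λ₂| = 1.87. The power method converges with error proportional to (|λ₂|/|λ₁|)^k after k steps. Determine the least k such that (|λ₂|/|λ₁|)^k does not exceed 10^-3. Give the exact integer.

|λ₂/λ₁| = 1.87/5.54 = 0.33755
Need k ≥ ln(10^-3) / ln(0.33755) = -6.9078 / -1.0861 ≈ 6.360
Smallest integer k satisfying the bound: 7

7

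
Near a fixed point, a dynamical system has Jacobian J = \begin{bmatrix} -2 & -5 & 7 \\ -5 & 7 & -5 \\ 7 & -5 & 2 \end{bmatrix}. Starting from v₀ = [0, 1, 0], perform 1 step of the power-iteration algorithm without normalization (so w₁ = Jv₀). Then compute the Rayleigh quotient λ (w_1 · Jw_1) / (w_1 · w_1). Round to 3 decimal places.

λ ≈ 14.071

w1 = Jv₀ = ((-2)·0 + (-5)·1 + 7·0; (-5)·0 + 7·1 + (-5)·0; 7·0 + (-5)·1 + 2·0) = (-5, 7, -5)
Jw1 = (-60, 99, -80)
w1·Jw1 = (-5)·(-60) + 7·99 + (-5)·(-80) = 1393; w1·w1 = (-5)·(-5) + 7·7 + (-5)·(-5) = 99
λ ≈ 1393/99 = 14.071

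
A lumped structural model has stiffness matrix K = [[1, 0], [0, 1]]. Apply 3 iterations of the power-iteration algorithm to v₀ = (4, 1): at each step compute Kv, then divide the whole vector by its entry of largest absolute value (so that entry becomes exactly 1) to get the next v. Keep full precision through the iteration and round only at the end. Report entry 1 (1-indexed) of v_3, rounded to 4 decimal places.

Kv0 = (4.00000, 1.00000); divide by 4.00000 → v1 = (1.00000, 0.25000)
Kv1 = (1.00000, 0.25000); divide by 1.00000 → v2 = (1.00000, 0.25000)
Kv2 = (1.00000, 0.25000); divide by 1.00000 → v3 = (1.00000, 0.25000)
Requested entry of v3: 4/4 = 1.0000

1.0000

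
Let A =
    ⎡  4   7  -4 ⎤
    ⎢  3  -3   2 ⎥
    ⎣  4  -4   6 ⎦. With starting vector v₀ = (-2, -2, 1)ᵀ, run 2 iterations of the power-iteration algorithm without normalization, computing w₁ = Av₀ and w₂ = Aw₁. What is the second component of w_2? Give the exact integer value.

-72

w1 = Av₀ = (4·(-2) + 7·(-2) + (-4)·1; 3·(-2) + (-3)·(-2) + 2·1; 4·(-2) + (-4)·(-2) + 6·1) = (-26, 2, 6)
w2 = Aw1 = (4·(-26) + 7·2 + (-4)·6; 3·(-26) + (-3)·2 + 2·6; 4·(-26) + (-4)·2 + 6·6) = (-114, -72, -76)
The requested component of w2 is -72.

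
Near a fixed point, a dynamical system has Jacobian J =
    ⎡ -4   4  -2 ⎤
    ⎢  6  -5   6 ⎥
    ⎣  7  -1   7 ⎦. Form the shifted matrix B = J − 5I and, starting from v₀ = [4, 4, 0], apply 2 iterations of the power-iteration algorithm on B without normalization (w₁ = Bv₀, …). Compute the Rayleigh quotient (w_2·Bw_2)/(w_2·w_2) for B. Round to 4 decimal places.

μ ≈ -7.6659

B = J − 5I has rows (-9, 4, -2); (6, -10, 6); (7, -1, 2)
w1 = Bv₀ = (-20, -16, 24)
w2 = Bw1 = (68, 184, -76)
Bw2 = (276, -1888, 140)
w2·Bw2 = -339264; w2·w2 = 44256; μ ≈ -339264/44256 = -7.6659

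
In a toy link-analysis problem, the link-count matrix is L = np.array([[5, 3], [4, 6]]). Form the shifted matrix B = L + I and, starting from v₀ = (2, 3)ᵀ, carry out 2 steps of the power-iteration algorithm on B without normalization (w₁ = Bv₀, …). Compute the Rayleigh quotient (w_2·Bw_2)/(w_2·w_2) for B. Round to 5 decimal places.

B = L + I has rows (6, 3); (4, 7)
w1 = Bv₀ = (6·2 + 3·3; 4·2 + 7·3) = (21, 29)
w2 = Bw1 = (6·21 + 3·29; 4·21 + 7·29) = (213, 287)
Bw2 = (2139, 2861)
w2·Bw2 = 1276714; w2·w2 = 127738; μ ≈ 1276714/127738 = 9.99479

9.99479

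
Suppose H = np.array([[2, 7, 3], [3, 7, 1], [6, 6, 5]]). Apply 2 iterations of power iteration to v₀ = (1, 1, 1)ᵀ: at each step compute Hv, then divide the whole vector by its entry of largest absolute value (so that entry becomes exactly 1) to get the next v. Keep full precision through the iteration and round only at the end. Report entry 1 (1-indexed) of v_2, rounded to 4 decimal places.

Hv0 = (12.00000, 11.00000, 17.00000); divide by 17.00000 → v1 = (0.70588, 0.64706, 1.00000)
Hv1 = (8.94118, 7.64706, 13.11765); divide by 13.11765 → v2 = (0.68161, 0.58296, 1.00000)
Requested entry of v2: 152/223 = 0.6816

0.6816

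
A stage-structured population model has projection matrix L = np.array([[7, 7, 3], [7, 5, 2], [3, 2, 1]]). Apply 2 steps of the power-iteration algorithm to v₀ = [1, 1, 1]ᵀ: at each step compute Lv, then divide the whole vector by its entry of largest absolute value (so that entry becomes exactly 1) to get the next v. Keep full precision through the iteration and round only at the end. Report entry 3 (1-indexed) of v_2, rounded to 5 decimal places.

Lv0 = (17.000000, 14.000000, 6.000000); divide by 17.000000 → v1 = (1.000000, 0.823529, 0.352941)
Lv1 = (13.823529, 11.823529, 5.000000); divide by 13.823529 → v2 = (1.000000, 0.855319, 0.361702)
Requested entry of v2: 85/235 = 0.36170

0.36170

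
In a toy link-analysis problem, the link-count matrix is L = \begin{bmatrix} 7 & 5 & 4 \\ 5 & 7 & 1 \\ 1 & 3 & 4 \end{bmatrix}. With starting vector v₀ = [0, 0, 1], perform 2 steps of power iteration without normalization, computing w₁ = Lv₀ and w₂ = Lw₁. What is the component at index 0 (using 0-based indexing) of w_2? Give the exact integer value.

w1 = Lv₀ = (4, 1, 4)
w2 = Lw1 = (49, 31, 23)
The requested component of w2 is 49.

49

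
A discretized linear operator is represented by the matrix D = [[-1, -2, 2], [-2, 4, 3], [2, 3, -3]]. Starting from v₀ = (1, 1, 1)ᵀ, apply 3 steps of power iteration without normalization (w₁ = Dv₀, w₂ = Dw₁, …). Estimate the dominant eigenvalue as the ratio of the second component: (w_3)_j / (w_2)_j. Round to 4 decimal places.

λ ≈ 5.1071

w1 = Dv₀ = (-1, 5, 2)
w2 = Dw1 = (-5, 28, 7)
w3 = Dw2 = (-37, 143, 53)
Ratio at component: 143 / 28 = 5.1071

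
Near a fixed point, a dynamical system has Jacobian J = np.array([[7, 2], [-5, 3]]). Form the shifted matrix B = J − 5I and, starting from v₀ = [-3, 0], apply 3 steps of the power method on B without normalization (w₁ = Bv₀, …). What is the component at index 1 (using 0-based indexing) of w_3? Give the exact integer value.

-90

B = J − 5I has rows (2, 2); (-5, -2)
w1 = Bv₀ = (-6, 15)
w2 = Bw1 = (18, 0)
w3 = Bw2 = (36, -90)
Requested component of w3: -90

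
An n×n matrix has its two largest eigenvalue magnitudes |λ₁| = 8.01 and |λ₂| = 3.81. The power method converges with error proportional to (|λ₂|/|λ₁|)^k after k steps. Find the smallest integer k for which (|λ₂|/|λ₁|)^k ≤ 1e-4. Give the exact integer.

13

|λ₂/λ₁| = 3.81/8.01 = 0.47566
Need k ≥ ln(1e-4) / ln(0.47566) = -9.2103 / -0.7431 ≈ 12.395
Smallest integer k satisfying the bound: 13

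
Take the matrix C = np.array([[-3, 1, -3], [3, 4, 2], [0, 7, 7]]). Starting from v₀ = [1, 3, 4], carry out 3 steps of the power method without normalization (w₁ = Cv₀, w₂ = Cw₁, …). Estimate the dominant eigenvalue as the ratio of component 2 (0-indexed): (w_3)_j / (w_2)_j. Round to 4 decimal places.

w1 = Cv₀ = ((-3)·1 + 1·3 + (-3)·4; 3·1 + 4·3 + 2·4; 0·1 + 7·3 + 7·4) = (-12, 23, 49)
w2 = Cw1 = ((-3)·(-12) + 1·23 + (-3)·49; 3·(-12) + 4·23 + 2·49; 0·(-12) + 7·23 + 7·49) = (-88, 154, 504)
w3 = Cw2 = (-1094, 1360, 4606)
Ratio at component: 4606 / 504 = 9.1389

9.1389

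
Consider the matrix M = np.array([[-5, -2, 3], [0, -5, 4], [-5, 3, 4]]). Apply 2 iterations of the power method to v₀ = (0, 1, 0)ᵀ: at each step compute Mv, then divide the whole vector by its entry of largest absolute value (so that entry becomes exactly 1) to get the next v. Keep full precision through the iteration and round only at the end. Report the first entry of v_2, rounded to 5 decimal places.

Mv0 = (-2.000000, -5.000000, 3.000000); divide by -5.000000 → v1 = (0.400000, 1.000000, -0.600000)
Mv1 = (-5.800000, -7.400000, -1.400000); divide by -7.400000 → v2 = (0.783784, 1.000000, 0.189189)
Requested entry of v2: 29/37 = 0.78378

0.78378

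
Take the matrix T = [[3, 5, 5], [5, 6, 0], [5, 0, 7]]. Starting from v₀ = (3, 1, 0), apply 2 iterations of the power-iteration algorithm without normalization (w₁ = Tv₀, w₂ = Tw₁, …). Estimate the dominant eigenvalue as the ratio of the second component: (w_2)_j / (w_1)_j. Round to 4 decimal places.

9.3333

w1 = Tv₀ = (3·3 + 5·1 + 5·0; 5·3 + 6·1 + 0·0; 5·3 + 0·1 + 7·0) = (14, 21, 15)
w2 = Tw1 = (3·14 + 5·21 + 5·15; 5·14 + 6·21 + 0·15; 5·14 + 0·21 + 7·15) = (222, 196, 175)
Ratio at component: 196 / 21 = 9.3333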